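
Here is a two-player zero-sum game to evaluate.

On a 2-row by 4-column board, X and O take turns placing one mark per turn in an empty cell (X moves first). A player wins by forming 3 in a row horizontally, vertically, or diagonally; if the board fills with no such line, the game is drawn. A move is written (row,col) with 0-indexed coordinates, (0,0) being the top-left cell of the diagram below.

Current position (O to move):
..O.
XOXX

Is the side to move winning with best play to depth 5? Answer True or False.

[..O./XOXX] O move#1: (0,0):+0/O.O./XOXX, (0,1):+1/.OO./XOXX*, (0,3):+0/..OO/XOXX
[.OO./XOXX] X move#2: (0,0):-1/XOO./XOXX*, (0,3):-1/.OOX/XOXX
[XOO./XOXX] O move#3: (0,3):+1/XOOO/XOXX*
[XOOO/XOXX] end (terminal -1, X#4); searched ..O./XOXX to 5

O winning at [..O./XOXX]: True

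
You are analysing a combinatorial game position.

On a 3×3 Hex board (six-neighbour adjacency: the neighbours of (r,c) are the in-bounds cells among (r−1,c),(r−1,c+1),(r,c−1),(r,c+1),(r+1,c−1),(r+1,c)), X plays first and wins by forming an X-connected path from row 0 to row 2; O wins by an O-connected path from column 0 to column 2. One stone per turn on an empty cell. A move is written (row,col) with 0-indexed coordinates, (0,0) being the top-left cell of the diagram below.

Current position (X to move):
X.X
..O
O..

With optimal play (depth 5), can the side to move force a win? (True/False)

X winning at [X.X/..O/O..]: False

p1 X@[X.X/..O/O..]: (0,1)[XXX/..O/O..]-1* (1,0)[X.X/X.O/O..]-1 (1,1)[X.X/.XO/O..]-1 (2,1)[X.X/..O/OX.]-1 (2,2)[X.X/..O/O.X]-1
p2 O@[XXX/..O/O..]: (1,0)[XXX/O.O/O..]+1* (1,1)[XXX/.OO/O..]+1 (2,1)[XXX/..O/OO.]+1 (2,2)[XXX/..O/O.O]+1
p3 X@[XXX/O.O/O..]: (1,1)[XXX/OXO/O..]-1* (2,1)[XXX/O.O/OX.]-1 (2,2)[XXX/O.O/O.X]-1
p4 O@[XXX/OXO/O..]: (2,1)[XXX/OXO/OO.]+1* (2,2)[XXX/OXO/O.O]-1
p5 X@[XXX/OXO/OO.] terminal -1; root [X.X/..O/O..] d5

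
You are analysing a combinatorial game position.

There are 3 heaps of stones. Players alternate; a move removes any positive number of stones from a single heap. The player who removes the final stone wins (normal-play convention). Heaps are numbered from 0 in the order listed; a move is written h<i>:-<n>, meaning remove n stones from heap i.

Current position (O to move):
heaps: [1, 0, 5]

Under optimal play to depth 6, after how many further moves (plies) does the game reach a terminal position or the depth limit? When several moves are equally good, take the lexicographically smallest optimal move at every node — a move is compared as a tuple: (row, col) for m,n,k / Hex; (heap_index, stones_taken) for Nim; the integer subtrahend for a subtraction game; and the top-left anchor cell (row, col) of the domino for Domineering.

ply 1, O at (1,0,5) | h0:-1=-1→(0,0,5); h2:-1=-1→(1,0,4); h2:-2=-1→(1,0,3); h2:-3=-1→(1,0,2); h2:-4=+1→(1,0,1)*; h2:-5=-1→(1,0,0)
ply 2, X at (1,0,1) | h0:-1=-1→(0,0,1)*; h2:-1=-1→(1,0,0)
ply 3, O at (0,0,1) | h2:-1=+1→(0,0,0)*
ply 4: (0,0,0) is terminal -1 (X); from (1,0,5) depth 6

PV length from [(1,0,5)]: 3 plies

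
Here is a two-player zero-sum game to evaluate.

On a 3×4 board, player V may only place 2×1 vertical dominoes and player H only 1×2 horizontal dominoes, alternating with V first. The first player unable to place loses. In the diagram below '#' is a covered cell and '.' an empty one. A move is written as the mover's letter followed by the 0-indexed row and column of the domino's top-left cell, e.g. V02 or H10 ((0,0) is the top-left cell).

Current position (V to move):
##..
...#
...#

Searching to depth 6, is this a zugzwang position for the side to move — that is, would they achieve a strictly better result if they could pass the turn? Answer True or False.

zugzwang(##../...#/...#, V) = False

[##../...#/...#] V move#1: V02:-1/###./..##/...#, V10:-1/##../#..#/#..#, V11:+1/##../.#.#/.#.#*, V12:-1/##../..##/..##
[##../.#.#/.#.#] H move#2: H02:-1/####/.#.#/.#.#*
[####/.#.#/.#.#] V move#3: V10:+1/####/##.#/##.#*, V12:+1/####/.###/.###
[####/##.#/##.#] end (terminal -1, H#4); searched ##../...#/...# to 6
if V skipped the turn, H would face:
~ [##../...#/...#] H move#1: H02:-1/####/...#/...#, H10:+1/##../##.#/...#*, H11:+1/##../.###/...#, H20:+1/##../...#/##.#, H21:+1/##../...#/.###
~ [##../##.#/...#] V move#2: V02:-1/###./####/...#*, V12:-1/##../####/..##
~ [###./####/...#] H move#3: H20:+1/###./####/##.#*, H21:+1/###./####/.###
~ [###./####/##.#] end (terminal -1, V#4); searched ##../...#/...# to 6
compare (V): move=+1 vs pass=-1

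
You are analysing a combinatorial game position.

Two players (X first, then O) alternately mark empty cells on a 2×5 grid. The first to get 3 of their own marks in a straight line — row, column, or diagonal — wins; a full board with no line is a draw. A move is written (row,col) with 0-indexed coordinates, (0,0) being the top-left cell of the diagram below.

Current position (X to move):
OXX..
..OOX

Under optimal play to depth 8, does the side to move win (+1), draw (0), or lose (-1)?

ply 1, X at OXX../..OOX | (0,3)=+1→OXXX./..OOX*; (0,4)=-1→OXX.X/..OOX; (1,0)=-1→OXX../X.OOX; (1,1)=+0→OXX../.XOOX
ply 2: OXXX./..OOX is terminal -1 (O); from OXX../..OOX depth 8

value(OXX../..OOX, X) = +1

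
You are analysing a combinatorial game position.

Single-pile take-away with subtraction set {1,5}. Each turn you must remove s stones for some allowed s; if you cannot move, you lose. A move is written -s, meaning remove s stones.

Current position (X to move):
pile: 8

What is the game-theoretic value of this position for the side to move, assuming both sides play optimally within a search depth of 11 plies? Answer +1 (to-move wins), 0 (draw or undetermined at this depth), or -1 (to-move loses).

ply 1, X at 8 | -1=-1→7*; -5=-1→3
ply 2, O at 7 | -1=+1→6*; -5=+1→2
ply 3, X at 6 | -1=-1→5*; -5=-1→1
ply 4, O at 5 | -1=+1→4*; -5=+1→0
ply 5, X at 4 | -1=-1→3*
ply 6, O at 3 | -1=+1→2*
ply 7, X at 2 | -1=-1→1*
ply 8, O at 1 | -1=+1→0*
ply 9: 0 is terminal -1 (X); from 8 depth 11

value(8, X) = -1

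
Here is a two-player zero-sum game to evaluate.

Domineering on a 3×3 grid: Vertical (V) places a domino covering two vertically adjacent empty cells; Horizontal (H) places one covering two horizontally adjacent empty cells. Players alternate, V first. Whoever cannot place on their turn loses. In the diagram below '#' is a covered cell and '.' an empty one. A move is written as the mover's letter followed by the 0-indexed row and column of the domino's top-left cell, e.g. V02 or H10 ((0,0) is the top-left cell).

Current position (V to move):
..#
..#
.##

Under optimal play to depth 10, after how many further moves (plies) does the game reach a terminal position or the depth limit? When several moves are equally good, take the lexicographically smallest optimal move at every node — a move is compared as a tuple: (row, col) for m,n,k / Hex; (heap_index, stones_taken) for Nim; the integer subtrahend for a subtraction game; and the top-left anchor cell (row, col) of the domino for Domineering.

PV length from [..#/..#/.##]: 1 ply

ply 1, V at ..#/..#/.## | V00=+1→#.#/#.#/.##*; V01=+1→.##/.##/.##; V10=-1→..#/#.#/###
ply 2: #.#/#.#/.## is terminal -1 (H); from ..#/..#/.## depth 10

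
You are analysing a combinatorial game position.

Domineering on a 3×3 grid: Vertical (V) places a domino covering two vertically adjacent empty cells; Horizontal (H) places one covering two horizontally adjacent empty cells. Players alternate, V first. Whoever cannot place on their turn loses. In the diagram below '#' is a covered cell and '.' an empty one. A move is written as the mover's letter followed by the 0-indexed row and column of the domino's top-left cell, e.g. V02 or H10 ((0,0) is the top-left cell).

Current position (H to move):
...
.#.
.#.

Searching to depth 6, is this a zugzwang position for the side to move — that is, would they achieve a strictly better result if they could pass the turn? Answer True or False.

p1 H@[.../.#./.#.]: H00[##./.#./.#.]-1* H01[.##/.#./.#.]-1
p2 V@[##./.#./.#.]: V02[###/.##/.#.]+1* V10[##./##./##.]+1 V12[##./.##/.##]+1
p3 H@[###/.##/.#.] terminal -1; root [.../.#./.#.] d6
suppose H passes — search the same position with V to move:
pass> p1 V@[.../.#./.#.]: V00[#../##./.#.]+1* V02[..#/.##/.#.]+1 V10[.../##./##.]+1 V12[.../.##/.##]+1
pass> p2 H@[#../##./.#.]: H01[###/##./.#.]-1*
pass> p3 V@[###/##./.#.]: V12[###/###/.##]+1*
pass> p4 H@[###/###/.##] terminal -1; root [.../.#./.#.] d6
for H: play -1, pass -1

zugzwang(.../.#./.#., H) = False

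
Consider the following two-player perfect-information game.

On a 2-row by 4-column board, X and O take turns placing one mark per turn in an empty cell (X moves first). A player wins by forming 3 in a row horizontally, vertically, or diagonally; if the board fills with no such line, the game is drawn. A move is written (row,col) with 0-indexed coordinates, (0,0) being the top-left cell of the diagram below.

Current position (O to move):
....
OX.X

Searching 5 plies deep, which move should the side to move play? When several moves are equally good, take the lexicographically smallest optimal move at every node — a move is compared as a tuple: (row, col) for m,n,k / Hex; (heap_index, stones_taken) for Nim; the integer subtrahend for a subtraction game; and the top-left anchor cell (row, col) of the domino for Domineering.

[..../OX.X] O move#1: (0,0):-1/O.../OX.X, (0,1):-1/.O../OX.X, (0,2):-1/..O./OX.X, (0,3):-1/...O/OX.X, (1,2):+0/..../OXOX*
[..../OXOX] X move#2: (0,0):+0/X.../OXOX*, (0,1):+0/.X../OXOX, (0,2):+0/..X./OXOX, (0,3):+0/...X/OXOX
[X.../OXOX] O move#3: (0,1):+0/XO../OXOX*, (0,2):+0/X.O./OXOX, (0,3):+0/X..O/OXOX
[XO../OXOX] X move#4: (0,2):+0/XOX./OXOX*, (0,3):+0/XO.X/OXOX
[XOX./OXOX] O move#5: (0,3):+0/XOXO/OXOX*
[XOXO/OXOX] end (terminal +0, X#6); searched ..../OX.X to 5

O's best at [..../OX.X]: (1,2)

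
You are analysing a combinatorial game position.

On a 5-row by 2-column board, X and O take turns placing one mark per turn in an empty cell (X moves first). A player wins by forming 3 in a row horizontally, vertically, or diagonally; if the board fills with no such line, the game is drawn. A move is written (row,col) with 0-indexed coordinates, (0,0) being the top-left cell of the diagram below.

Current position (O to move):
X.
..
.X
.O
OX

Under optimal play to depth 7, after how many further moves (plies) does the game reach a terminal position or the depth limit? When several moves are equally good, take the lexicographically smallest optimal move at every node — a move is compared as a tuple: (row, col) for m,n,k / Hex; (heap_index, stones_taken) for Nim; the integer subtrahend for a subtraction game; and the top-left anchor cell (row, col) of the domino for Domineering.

p1 O@[X./../.X/.O/OX]: (0,1)[XO/../.X/.O/OX]+0* (1,0)[X./O./.X/.O/OX]+0 (1,1)[X./.O/.X/.O/OX]+0 (2,0)[X./../OX/.O/OX]+0 (3,0)[X./../.X/OO/OX]+0
p2 X@[XO/../.X/.O/OX]: (1,0)[XO/X./.X/.O/OX]+0* (1,1)[XO/.X/.X/.O/OX]+0 (2,0)[XO/../XX/.O/OX]+0 (3,0)[XO/../.X/XO/OX]+0
p3 O@[XO/X./.X/.O/OX]: (1,1)[XO/XO/.X/.O/OX]-1 (2,0)[XO/X./OX/.O/OX]+0* (3,0)[XO/X./.X/OO/OX]-1
p4 X@[XO/X./OX/.O/OX]: (1,1)[XO/XX/OX/.O/OX]-1 (3,0)[XO/X./OX/XO/OX]+0*
p5 O@[XO/X./OX/XO/OX]: (1,1)[XO/XO/OX/XO/OX]+0*
p6 X@[XO/XO/OX/XO/OX] terminal +0; root [X./../.X/.O/OX] d7

PV length from [X./../.X/.O/OX]: 5 plies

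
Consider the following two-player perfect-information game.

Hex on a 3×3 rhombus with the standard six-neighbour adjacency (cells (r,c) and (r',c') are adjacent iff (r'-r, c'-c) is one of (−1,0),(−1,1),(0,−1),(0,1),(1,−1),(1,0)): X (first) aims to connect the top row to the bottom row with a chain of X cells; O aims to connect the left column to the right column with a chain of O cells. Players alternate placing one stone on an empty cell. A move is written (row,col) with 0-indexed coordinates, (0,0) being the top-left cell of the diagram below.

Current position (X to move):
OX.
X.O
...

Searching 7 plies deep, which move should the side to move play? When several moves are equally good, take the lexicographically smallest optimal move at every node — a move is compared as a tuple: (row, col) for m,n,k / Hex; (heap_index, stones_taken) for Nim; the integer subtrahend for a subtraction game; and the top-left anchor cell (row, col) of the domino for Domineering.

p1 X@[OX./X.O/...]: (0,2)[OXX/X.O/...]-1 (1,1)[OX./XXO/...]+1* (2,0)[OX./X.O/X..]+1 (2,1)[OX./X.O/.X.]+1 (2,2)[OX./X.O/..X]-1
p2 O@[OX./XXO/...]: (0,2)[OXO/XXO/...]-1* (2,0)[OX./XXO/O..]-1 (2,1)[OX./XXO/.O.]-1 (2,2)[OX./XXO/..O]-1
p3 X@[OXO/XXO/...]: (2,0)[OXO/XXO/X..]+1* (2,1)[OXO/XXO/.X.]+1 (2,2)[OXO/XXO/..X]+1
p4 O@[OXO/XXO/X..] terminal -1; root [OX./X.O/...] d7

X's best at [OX./X.O/...]: (1,1)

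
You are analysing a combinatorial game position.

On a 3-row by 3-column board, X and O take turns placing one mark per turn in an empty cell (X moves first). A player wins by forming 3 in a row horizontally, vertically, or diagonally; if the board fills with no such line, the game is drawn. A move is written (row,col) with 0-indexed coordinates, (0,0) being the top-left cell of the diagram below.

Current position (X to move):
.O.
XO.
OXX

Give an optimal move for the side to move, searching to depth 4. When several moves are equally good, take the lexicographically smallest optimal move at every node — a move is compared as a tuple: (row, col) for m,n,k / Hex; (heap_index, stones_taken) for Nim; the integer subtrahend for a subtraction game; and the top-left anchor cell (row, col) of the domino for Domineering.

X's best at [.O./XO./OXX]: (0,2)

[.O./XO./OXX] X move#1: (0,0):-1/XO./XO./OXX, (0,2):+0/.OX/XO./OXX*, (1,2):-1/.O./XOX/OXX
[.OX/XO./OXX] O move#2: (0,0):-1/OOX/XO./OXX, (1,2):+0/.OX/XOO/OXX*
[.OX/XOO/OXX] X move#3: (0,0):+0/XOX/XOO/OXX*
[XOX/XOO/OXX] end (terminal +0, O#4); searched .O./XO./OXX to 4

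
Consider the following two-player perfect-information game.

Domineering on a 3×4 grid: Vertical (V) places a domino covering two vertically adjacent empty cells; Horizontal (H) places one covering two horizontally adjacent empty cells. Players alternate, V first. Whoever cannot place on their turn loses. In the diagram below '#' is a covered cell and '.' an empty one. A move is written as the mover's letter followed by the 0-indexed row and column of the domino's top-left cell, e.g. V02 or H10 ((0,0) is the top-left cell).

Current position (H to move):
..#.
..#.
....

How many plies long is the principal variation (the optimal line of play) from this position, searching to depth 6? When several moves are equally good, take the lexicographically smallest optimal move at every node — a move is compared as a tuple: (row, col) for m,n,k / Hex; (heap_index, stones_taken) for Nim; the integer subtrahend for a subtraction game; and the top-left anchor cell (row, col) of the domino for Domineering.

[..#./..#./....] H move#1: H00:-1/###./..#./...., H10:+1/..#./###./....*, H20:-1/..#./..#./##.., H21:-1/..#./..#./.##., H22:-1/..#./..#./..##
[..#./###./....] V move#2: V03:-1/..##/####/....*, V13:-1/..#./####/...#
[..##/####/....] H move#3: H00:+1/####/####/....*, H20:+1/..##/####/##.., H21:+1/..##/####/.##., H22:+1/..##/####/..##
[####/####/....] end (terminal -1, V#4); searched ..#./..#./.... to 6

PV length from [..#./..#./....]: 3 plies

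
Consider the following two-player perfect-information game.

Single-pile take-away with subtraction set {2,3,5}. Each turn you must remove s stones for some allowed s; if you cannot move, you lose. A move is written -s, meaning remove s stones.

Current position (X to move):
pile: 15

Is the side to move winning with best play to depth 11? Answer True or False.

ply 1, X at 15 | -2=-1→13*; -3=-1→12; -5=-1→10
ply 2, O at 13 | -2=-1→11; -3=-1→10; -5=+1→8*
ply 3, X at 8 | -2=-1→6*; -3=-1→5; -5=-1→3
ply 4, O at 6 | -2=-1→4; -3=-1→3; -5=+1→1*
ply 5: 1 is terminal -1 (X); from 15 depth 11

X winning at [15]: False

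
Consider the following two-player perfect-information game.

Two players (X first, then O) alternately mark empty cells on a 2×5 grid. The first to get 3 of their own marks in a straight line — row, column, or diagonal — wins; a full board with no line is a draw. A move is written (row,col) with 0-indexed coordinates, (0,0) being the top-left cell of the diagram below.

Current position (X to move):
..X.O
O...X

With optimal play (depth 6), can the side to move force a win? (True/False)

X winning at [..X.O/O...X]: True

ply 1, X at ..X.O/O...X | (0,0)=+0→X.X.O/O...X; (0,1)=+1→.XX.O/O...X*; (0,3)=+0→..XXO/O...X; (1,1)=+0→..X.O/OX..X; (1,2)=+1→..X.O/O.X.X; (1,3)=+0→..X.O/O..XX
ply 2, O at .XX.O/O...X | (0,0)=-1→OXX.O/O...X*; (0,3)=-1→.XXOO/O...X; (1,1)=-1→.XX.O/OO..X; (1,2)=-1→.XX.O/O.O.X; (1,3)=-1→.XX.O/O..OX
ply 3, X at OXX.O/O...X | (0,3)=+1→OXXXO/O...X*; (1,1)=+0→OXX.O/OX..X; (1,2)=+1→OXX.O/O.X.X; (1,3)=+1→OXX.O/O..XX
ply 4: OXXXO/O...X is terminal -1 (O); from ..X.O/O...X depth 6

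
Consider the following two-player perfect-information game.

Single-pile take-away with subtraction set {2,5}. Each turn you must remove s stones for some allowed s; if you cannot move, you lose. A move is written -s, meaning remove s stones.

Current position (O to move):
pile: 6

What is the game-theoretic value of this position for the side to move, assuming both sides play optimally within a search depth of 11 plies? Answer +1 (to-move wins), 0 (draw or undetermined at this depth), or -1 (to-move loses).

ply 1, O at 6 | -2=+1→4*; -5=+1→1
ply 2, X at 4 | -2=-1→2*
ply 3, O at 2 | -2=+1→0*
ply 4: 0 is terminal -1 (X); from 6 depth 11

value(6, O) = +1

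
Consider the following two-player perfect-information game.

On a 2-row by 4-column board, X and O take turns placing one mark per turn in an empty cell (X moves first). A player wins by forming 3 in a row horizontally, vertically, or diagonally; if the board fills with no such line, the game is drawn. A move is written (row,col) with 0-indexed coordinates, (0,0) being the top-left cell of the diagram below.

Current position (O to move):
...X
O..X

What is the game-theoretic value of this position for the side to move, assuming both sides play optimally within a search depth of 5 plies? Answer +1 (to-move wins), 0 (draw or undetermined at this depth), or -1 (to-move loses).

value(...X/O..X, O) = 0

[...X/O..X] O move#1: (0,0):+0/O..X/O..X*, (0,1):+0/.O.X/O..X, (0,2):+0/..OX/O..X, (1,1):+0/...X/OO.X, (1,2):+0/...X/O.OX
[O..X/O..X] X move#2: (0,1):+0/OX.X/O..X*, (0,2):+0/O.XX/O..X, (1,1):+0/O..X/OX.X, (1,2):+0/O..X/O.XX
[OX.X/O..X] O move#3: (0,2):+0/OXOX/O..X*, (1,1):-1/OX.X/OO.X, (1,2):-1/OX.X/O.OX
[OXOX/O..X] X move#4: (1,1):+0/OXOX/OX.X*, (1,2):+0/OXOX/O.XX
[OXOX/OX.X] O move#5: (1,2):+0/OXOX/OXOX*
[OXOX/OXOX] end (terminal +0, X#6); searched ...X/O..X to 5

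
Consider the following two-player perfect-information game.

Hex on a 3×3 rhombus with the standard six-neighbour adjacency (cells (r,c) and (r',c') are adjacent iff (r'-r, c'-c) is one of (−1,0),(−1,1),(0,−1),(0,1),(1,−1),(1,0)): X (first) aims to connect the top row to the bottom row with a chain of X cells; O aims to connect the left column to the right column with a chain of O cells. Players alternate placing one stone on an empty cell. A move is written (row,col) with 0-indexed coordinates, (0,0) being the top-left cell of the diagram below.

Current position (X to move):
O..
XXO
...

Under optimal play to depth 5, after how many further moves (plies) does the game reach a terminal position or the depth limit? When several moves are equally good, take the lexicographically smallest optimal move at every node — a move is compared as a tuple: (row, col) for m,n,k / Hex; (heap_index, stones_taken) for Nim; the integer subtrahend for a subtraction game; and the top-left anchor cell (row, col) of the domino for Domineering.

PV length from [O../XXO/...]: 3 plies

p1 X@[O../XXO/...]: (0,1)[OX./XXO/...]+1* (0,2)[O.X/XXO/...]+1 (2,0)[O../XXO/X..]+1 (2,1)[O../XXO/.X.]+1 (2,2)[O../XXO/..X]+1
p2 O@[OX./XXO/...]: (0,2)[OXO/XXO/...]-1* (2,0)[OX./XXO/O..]-1 (2,1)[OX./XXO/.O.]-1 (2,2)[OX./XXO/..O]-1
p3 X@[OXO/XXO/...]: (2,0)[OXO/XXO/X..]+1* (2,1)[OXO/XXO/.X.]+1 (2,2)[OXO/XXO/..X]+1
p4 O@[OXO/XXO/X..] terminal -1; root [O../XXO/...] d5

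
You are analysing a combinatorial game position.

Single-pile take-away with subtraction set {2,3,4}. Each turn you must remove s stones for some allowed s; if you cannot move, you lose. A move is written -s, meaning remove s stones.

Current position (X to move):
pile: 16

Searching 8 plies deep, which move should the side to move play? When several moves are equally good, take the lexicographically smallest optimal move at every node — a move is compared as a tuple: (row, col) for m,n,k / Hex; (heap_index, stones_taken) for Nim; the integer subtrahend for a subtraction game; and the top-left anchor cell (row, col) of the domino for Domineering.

X's best at [16]: -3

p1 X@[16]: -2[14]-1 -3[13]+1* -4[12]+1
p2 O@[13]: -2[11]-1* -3[10]-1 -4[9]-1
p3 X@[11]: -2[9]-1 -3[8]-1 -4[7]+1*
p4 O@[7]: -2[5]-1* -3[4]-1 -4[3]-1
p5 X@[5]: -2[3]-1 -3[2]-1 -4[1]+1*
p6 O@[1] terminal -1; root [16] d8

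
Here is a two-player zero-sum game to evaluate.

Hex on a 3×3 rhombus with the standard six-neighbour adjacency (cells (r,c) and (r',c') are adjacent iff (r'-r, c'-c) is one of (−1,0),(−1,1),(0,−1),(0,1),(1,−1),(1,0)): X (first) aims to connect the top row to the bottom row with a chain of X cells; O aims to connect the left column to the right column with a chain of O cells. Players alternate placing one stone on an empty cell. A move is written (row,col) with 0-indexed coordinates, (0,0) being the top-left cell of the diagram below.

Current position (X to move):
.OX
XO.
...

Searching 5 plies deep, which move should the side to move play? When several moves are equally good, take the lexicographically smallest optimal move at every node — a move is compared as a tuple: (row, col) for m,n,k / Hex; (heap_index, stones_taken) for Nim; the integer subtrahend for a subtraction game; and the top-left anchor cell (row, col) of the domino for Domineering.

p1 X@[.OX/XO./...]: (0,0)[XOX/XO./...]+1* (1,2)[.OX/XOX/...]+1 (2,0)[.OX/XO./X..]+1 (2,1)[.OX/XO./.X.]-1 (2,2)[.OX/XO./..X]-1
p2 O@[XOX/XO./...]: (1,2)[XOX/XOO/...]-1* (2,0)[XOX/XO./O..]-1 (2,1)[XOX/XO./.O.]-1 (2,2)[XOX/XO./..O]-1
p3 X@[XOX/XOO/...]: (2,0)[XOX/XOO/X..]+1* (2,1)[XOX/XOO/.X.]-1 (2,2)[XOX/XOO/..X]-1
p4 O@[XOX/XOO/X..] terminal -1; root [.OX/XO./...] d5

X's best at [.OX/XO./...]: (0,0)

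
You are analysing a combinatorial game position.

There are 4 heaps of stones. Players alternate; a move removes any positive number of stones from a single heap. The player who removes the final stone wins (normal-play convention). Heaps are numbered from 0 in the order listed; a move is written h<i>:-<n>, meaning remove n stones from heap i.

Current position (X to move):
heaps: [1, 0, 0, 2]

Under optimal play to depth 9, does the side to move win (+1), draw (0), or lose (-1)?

value((1,0,0,2), X) = +1

[(1,0,0,2)] X move#1: h0:-1:-1/(0,0,0,2), h3:-1:+1/(1,0,0,1)*, h3:-2:-1/(1,0,0,0)
[(1,0,0,1)] O move#2: h0:-1:-1/(0,0,0,1)*, h3:-1:-1/(1,0,0,0)
[(0,0,0,1)] X move#3: h3:-1:+1/(0,0,0,0)*
[(0,0,0,0)] end (terminal -1, O#4); searched (1,0,0,2) to 9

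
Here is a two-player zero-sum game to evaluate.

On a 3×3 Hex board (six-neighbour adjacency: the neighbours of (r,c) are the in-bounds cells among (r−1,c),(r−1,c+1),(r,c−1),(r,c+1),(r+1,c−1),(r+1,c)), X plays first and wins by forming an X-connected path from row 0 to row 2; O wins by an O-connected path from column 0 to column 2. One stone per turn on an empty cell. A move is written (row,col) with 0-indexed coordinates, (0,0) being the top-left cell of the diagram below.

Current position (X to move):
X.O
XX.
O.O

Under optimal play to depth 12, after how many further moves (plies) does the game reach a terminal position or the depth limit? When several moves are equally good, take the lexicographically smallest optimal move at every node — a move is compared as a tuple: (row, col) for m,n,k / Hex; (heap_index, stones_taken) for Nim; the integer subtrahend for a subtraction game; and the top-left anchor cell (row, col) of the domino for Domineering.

PV length from [X.O/XX./O.O]: 1 ply

p1 X@[X.O/XX./O.O]: (0,1)[XXO/XX./O.O]-1 (1,2)[X.O/XXX/O.O]-1 (2,1)[X.O/XX./OXO]+1*
p2 O@[X.O/XX./OXO] terminal -1; root [X.O/XX./O.O] d12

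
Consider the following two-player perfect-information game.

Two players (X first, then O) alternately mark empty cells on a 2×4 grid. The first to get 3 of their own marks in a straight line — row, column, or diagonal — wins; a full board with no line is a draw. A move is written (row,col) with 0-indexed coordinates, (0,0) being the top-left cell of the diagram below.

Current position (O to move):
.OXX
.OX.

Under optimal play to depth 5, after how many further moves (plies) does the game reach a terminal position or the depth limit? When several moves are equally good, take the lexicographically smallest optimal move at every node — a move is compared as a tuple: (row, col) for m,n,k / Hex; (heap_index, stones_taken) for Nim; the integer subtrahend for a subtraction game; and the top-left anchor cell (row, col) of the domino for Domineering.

PV length from [.OXX/.OX.]: 3 plies

[.OXX/.OX.] O move#1: (0,0):+0/OOXX/.OX.*, (1,0):+0/.OXX/OOX., (1,3):+0/.OXX/.OXO
[OOXX/.OX.] X move#2: (1,0):+0/OOXX/XOX.*, (1,3):+0/OOXX/.OXX
[OOXX/XOX.] O move#3: (1,3):+0/OOXX/XOXO*
[OOXX/XOXO] end (terminal +0, X#4); searched .OXX/.OX. to 5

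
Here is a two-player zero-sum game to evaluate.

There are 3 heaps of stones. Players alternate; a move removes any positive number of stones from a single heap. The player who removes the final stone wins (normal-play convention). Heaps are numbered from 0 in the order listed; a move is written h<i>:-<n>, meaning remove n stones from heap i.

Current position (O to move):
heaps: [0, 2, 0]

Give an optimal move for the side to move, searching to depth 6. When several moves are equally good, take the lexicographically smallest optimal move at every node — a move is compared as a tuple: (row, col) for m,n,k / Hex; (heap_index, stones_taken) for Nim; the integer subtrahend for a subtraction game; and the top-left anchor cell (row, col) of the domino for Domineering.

ply 1, O at (0,2,0) | h1:-1=-1→(0,1,0); h1:-2=+1→(0,0,0)*
ply 2: (0,0,0) is terminal -1 (X); from (0,2,0) depth 6

O's best at [(0,2,0)]: h1:-2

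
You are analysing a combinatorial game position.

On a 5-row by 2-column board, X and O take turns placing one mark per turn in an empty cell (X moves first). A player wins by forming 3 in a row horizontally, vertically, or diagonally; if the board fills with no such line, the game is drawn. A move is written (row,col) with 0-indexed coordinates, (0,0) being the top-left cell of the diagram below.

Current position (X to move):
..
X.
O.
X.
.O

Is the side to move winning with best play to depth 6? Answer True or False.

X winning at [../X./O./X./.O]: False

p1 X@[../X./O./X./.O]: (0,0)[X./X./O./X./.O]+0* (0,1)[.X/X./O./X./.O]+0 (1,1)[../XX/O./X./.O]+0 (2,1)[../X./OX/X./.O]+0 (3,1)[../X./O./XX/.O]+0 (4,0)[../X./O./X./XO]+0
p2 O@[X./X./O./X./.O]: (0,1)[XO/X./O./X./.O]+0* (1,1)[X./XO/O./X./.O]+0 (2,1)[X./X./OO/X./.O]+0 (3,1)[X./X./O./XO/.O]+0 (4,0)[X./X./O./X./OO]+0
p3 X@[XO/X./O./X./.O]: (1,1)[XO/XX/O./X./.O]+0* (2,1)[XO/X./OX/X./.O]+0 (3,1)[XO/X./O./XX/.O]+0 (4,0)[XO/X./O./X./XO]-1
p4 O@[XO/XX/O./X./.O]: (2,1)[XO/XX/OO/X./.O]+0* (3,1)[XO/XX/O./XO/.O]+0 (4,0)[XO/XX/O./X./OO]+0
p5 X@[XO/XX/OO/X./.O]: (3,1)[XO/XX/OO/XX/.O]+0* (4,0)[XO/XX/OO/X./XO]-1
p6 O@[XO/XX/OO/XX/.O]: (4,0)[XO/XX/OO/XX/OO]+0*
p7 X@[XO/XX/OO/XX/OO] terminal +0; root [../X./O./X./.O] d6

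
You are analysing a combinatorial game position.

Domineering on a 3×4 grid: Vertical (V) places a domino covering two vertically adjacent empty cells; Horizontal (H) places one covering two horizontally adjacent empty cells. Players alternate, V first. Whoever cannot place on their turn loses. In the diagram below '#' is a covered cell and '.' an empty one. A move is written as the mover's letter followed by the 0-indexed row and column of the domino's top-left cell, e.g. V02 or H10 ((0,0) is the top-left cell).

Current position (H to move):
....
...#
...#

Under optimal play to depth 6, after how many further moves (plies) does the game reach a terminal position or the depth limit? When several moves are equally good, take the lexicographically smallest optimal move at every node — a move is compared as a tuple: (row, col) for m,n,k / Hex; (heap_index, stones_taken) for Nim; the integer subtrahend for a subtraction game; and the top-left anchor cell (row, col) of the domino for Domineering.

[..../...#/...#] H move#1: H00:-1/##../...#/...#, H01:-1/.##./...#/...#, H02:-1/..##/...#/...#, H10:+1/..../##.#/...#*, H11:+1/..../.###/...#, H20:-1/..../...#/##.#, H21:-1/..../...#/.###
[..../##.#/...#] V move#2: V02:-1/..#./####/...#*, V12:-1/..../####/..##
[..#./####/...#] H move#3: H00:+1/###./####/...#*, H20:+1/..#./####/##.#, H21:+1/..#./####/.###
[###./####/...#] end (terminal -1, V#4); searched ..../...#/...# to 6

PV length from [..../...#/...#]: 3 plies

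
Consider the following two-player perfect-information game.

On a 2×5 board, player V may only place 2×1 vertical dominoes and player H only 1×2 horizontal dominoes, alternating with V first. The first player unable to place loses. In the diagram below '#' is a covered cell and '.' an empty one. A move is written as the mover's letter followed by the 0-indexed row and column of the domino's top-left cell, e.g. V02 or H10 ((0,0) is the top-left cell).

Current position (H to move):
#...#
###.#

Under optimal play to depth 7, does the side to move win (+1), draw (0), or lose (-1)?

[#...#/###.#] H move#1: H01:-1/###.#/###.#, H02:+1/#.###/###.#*
[#.###/###.#] end (terminal -1, V#2); searched #...#/###.# to 7

value(#...#/###.#, H) = +1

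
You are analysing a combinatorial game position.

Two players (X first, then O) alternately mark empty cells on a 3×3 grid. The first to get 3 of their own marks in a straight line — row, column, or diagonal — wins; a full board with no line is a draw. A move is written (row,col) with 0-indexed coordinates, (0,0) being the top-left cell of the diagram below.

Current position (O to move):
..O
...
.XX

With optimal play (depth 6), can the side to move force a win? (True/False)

p1 O@[..O/.../.XX]: (0,0)[O.O/.../.XX]-1* (0,1)[.OO/.../.XX]-1 (1,0)[..O/O../.XX]-1 (1,1)[..O/.O./.XX]-1 (1,2)[..O/..O/.XX]-1 (2,0)[..O/.../OXX]-1
p2 X@[O.O/.../.XX]: (0,1)[OXO/.../.XX]+1* (1,0)[O.O/X../.XX]-1 (1,1)[O.O/.X./.XX]-1 (1,2)[O.O/..X/.XX]-1 (2,0)[O.O/.../XXX]+1
p3 O@[OXO/.../.XX]: (1,0)[OXO/O../.XX]-1* (1,1)[OXO/.O./.XX]-1 (1,2)[OXO/..O/.XX]-1 (2,0)[OXO/.../OXX]-1
p4 X@[OXO/O../.XX]: (1,1)[OXO/OX./.XX]+1* (1,2)[OXO/O.X/.XX]-1 (2,0)[OXO/O../XXX]+1
p5 O@[OXO/OX./.XX] terminal -1; root [..O/.../.XX] d6

O winning at [..O/.../.XX]: False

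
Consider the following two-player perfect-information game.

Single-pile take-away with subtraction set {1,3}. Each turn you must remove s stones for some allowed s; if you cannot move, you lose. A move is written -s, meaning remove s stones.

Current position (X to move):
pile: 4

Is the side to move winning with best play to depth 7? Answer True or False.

X winning at [4]: False

ply 1, X at 4 | -1=-1→3*; -3=-1→1
ply 2, O at 3 | -1=+1→2*; -3=+1→0
ply 3, X at 2 | -1=-1→1*
ply 4, O at 1 | -1=+1→0*
ply 5: 0 is terminal -1 (X); from 4 depth 7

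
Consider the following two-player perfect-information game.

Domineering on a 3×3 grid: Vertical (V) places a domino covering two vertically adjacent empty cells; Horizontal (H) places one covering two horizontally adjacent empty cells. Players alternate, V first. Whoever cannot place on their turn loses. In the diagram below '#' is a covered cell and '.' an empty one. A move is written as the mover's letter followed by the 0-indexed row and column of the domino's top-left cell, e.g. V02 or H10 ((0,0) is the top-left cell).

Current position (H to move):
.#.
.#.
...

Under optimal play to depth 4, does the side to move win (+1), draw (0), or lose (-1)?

value(.#./.#./..., H) = -1

p1 H@[.#./.#./...]: H20[.#./.#./##.]-1* H21[.#./.#./.##]-1
p2 V@[.#./.#./##.]: V00[##./##./##.]+1* V02[.##/.##/##.]+1 V12[.#./.##/###]+1
p3 H@[##./##./##.] terminal -1; root [.#./.#./...] d4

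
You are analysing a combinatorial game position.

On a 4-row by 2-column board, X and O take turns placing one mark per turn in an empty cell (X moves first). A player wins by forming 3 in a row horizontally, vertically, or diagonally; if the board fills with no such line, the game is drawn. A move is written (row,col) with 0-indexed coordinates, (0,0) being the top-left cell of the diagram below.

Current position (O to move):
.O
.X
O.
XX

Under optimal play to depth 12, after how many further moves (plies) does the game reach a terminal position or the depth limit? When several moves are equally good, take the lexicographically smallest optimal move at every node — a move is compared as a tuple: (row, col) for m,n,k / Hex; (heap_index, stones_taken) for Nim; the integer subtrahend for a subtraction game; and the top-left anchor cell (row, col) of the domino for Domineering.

PV length from [.O/.X/O./XX]: 3 plies

ply 1, O at .O/.X/O./XX | (0,0)=-1→OO/.X/O./XX; (1,0)=-1→.O/OX/O./XX; (2,1)=+0→.O/.X/OO/XX*
ply 2, X at .O/.X/OO/XX | (0,0)=+0→XO/.X/OO/XX*; (1,0)=+0→.O/XX/OO/XX
ply 3, O at XO/.X/OO/XX | (1,0)=+0→XO/OX/OO/XX*
ply 4: XO/OX/OO/XX is terminal +0 (X); from .O/.X/O./XX depth 12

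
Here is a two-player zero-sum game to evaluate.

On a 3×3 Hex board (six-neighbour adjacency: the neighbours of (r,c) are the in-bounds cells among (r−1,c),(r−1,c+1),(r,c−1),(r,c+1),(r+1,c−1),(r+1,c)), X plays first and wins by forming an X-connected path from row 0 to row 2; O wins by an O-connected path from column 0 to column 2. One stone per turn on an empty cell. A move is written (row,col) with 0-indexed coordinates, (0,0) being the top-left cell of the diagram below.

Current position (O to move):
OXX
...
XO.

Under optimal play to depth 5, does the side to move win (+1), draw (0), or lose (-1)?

value(OXX/.../XO., O) = -1

ply 1, O at OXX/.../XO. | (1,0)=-1→OXX/O../XO.*; (1,1)=-1→OXX/.O./XO.; (1,2)=-1→OXX/..O/XO.; (2,2)=-1→OXX/.../XOO
ply 2, X at OXX/O../XO. | (1,1)=+1→OXX/OX./XO.*; (1,2)=+1→OXX/O.X/XO.; (2,2)=+1→OXX/O../XOX
ply 3: OXX/OX./XO. is terminal -1 (O); from OXX/.../XO. depth 5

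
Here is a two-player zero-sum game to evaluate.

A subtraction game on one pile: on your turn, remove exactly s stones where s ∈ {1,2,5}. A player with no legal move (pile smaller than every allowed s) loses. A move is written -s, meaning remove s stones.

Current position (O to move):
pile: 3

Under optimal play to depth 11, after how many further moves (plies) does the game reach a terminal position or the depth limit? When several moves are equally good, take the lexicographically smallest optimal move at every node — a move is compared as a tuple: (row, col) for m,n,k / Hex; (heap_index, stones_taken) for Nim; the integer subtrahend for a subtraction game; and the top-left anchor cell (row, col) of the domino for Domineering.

p1 O@[3]: -1[2]-1* -2[1]-1
p2 X@[2]: -1[1]-1 -2[0]+1*
p3 O@[0] terminal -1; root [3] d11

PV length from [3]: 2 plies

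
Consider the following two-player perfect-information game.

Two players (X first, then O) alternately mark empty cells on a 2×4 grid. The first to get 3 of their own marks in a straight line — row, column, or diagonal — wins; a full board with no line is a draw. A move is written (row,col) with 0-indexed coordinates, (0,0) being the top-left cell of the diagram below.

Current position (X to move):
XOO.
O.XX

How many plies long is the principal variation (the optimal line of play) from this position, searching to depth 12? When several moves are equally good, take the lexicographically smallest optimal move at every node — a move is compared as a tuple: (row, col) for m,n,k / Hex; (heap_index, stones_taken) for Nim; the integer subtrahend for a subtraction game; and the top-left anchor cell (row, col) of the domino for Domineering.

PV length from [XOO./O.XX]: 1 ply

ply 1, X at XOO./O.XX | (0,3)=+0→XOOX/O.XX; (1,1)=+1→XOO./OXXX*
ply 2: XOO./OXXX is terminal -1 (O); from XOO./O.XX depth 12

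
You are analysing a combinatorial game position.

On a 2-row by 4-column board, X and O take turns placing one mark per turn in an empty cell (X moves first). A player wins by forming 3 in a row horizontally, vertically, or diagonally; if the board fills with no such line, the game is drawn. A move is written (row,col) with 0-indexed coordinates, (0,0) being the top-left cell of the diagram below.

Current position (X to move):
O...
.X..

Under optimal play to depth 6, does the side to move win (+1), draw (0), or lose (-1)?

value(O.../.X.., X) = +1

p1 X@[O.../.X..]: (0,1)[OX../.X..]+0 (0,2)[O.X./.X..]+0 (0,3)[O..X/.X..]+0 (1,0)[O.../XX..]+0 (1,2)[O.../.XX.]+1* (1,3)[O.../.X.X]+0
p2 O@[O.../.XX.]: (0,1)[OO../.XX.]-1* (0,2)[O.O./.XX.]-1 (0,3)[O..O/.XX.]-1 (1,0)[O.../OXX.]-1 (1,3)[O.../.XXO]-1
p3 X@[OO../.XX.]: (0,2)[OOX./.XX.]+1* (0,3)[OO.X/.XX.]-1 (1,0)[OO../XXX.]+1 (1,3)[OO../.XXX]+1
p4 O@[OOX./.XX.]: (0,3)[OOXO/.XX.]-1* (1,0)[OOX./OXX.]-1 (1,3)[OOX./.XXO]-1
p5 X@[OOXO/.XX.]: (1,0)[OOXO/XXX.]+1* (1,3)[OOXO/.XXX]+1
p6 O@[OOXO/XXX.] terminal -1; root [O.../.X..] d6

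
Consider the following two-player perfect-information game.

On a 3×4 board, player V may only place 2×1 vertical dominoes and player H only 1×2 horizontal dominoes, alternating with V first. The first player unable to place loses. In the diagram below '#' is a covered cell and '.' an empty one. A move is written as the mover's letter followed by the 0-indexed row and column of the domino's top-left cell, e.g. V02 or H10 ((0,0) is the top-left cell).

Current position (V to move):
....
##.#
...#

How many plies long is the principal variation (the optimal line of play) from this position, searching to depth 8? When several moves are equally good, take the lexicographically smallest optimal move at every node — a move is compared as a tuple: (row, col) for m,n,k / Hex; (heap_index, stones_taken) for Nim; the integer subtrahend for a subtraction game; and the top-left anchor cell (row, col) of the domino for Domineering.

PV length from [..../##.#/...#]: 2 plies

ply 1, V at ..../##.#/...# | V02=-1→..#./####/...#*; V12=-1→..../####/..##
ply 2, H at ..#./####/...# | H00=+1→###./####/...#*; H20=+1→..#./####/##.#; H21=+1→..#./####/.###
ply 3: ###./####/...# is terminal -1 (V); from ..../##.#/...# depth 8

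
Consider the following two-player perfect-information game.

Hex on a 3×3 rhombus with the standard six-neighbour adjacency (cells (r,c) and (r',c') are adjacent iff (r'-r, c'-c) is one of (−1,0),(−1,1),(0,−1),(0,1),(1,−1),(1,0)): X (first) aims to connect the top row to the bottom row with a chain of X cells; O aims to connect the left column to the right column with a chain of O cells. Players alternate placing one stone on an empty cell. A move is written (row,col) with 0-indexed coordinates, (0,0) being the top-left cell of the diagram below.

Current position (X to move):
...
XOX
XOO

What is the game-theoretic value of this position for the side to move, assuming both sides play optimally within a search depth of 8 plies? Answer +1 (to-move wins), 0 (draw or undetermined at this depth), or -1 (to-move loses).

[.../XOX/XOO] X move#1: (0,0):+1/X../XOX/XOO*, (0,1):+1/.X./XOX/XOO, (0,2):+1/..X/XOX/XOO
[X../XOX/XOO] end (terminal -1, O#2); searched .../XOX/XOO to 8

value(.../XOX/XOO, X) = +1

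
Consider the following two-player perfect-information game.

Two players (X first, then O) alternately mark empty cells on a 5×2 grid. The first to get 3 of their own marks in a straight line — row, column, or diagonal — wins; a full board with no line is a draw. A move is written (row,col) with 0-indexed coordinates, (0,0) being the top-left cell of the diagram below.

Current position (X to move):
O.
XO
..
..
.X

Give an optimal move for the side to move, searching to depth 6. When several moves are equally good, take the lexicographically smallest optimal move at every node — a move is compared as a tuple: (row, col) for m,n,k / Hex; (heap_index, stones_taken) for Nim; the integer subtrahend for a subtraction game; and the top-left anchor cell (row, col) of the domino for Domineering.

X's best at [O./XO/../../.X]: (0,1)

ply 1, X at O./XO/../../.X | (0,1)=+0→OX/XO/../../.X*; (2,0)=+0→O./XO/X./../.X; (2,1)=+0→O./XO/.X/../.X; (3,0)=+0→O./XO/../X./.X; (3,1)=+0→O./XO/../.X/.X; (4,0)=-1→O./XO/../../XX
ply 2, O at OX/XO/../../.X | (2,0)=+0→OX/XO/O./../.X*; (2,1)=+0→OX/XO/.O/../.X; (3,0)=+0→OX/XO/../O./.X; (3,1)=+0→OX/XO/../.O/.X; (4,0)=+0→OX/XO/../../OX
ply 3, X at OX/XO/O./../.X | (2,1)=+0→OX/XO/OX/../.X*; (3,0)=+0→OX/XO/O./X./.X; (3,1)=+0→OX/XO/O./.X/.X; (4,0)=+0→OX/XO/O./../XX
ply 4, O at OX/XO/OX/../.X | (3,0)=-1→OX/XO/OX/O./.X; (3,1)=+0→OX/XO/OX/.O/.X*; (4,0)=-1→OX/XO/OX/../OX
ply 5, X at OX/XO/OX/.O/.X | (3,0)=+0→OX/XO/OX/XO/.X*; (4,0)=+0→OX/XO/OX/.O/XX
ply 6, O at OX/XO/OX/XO/.X | (4,0)=+0→OX/XO/OX/XO/OX*
ply 7: OX/XO/OX/XO/OX is terminal +0 (X); from O./XO/../../.X depth 6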